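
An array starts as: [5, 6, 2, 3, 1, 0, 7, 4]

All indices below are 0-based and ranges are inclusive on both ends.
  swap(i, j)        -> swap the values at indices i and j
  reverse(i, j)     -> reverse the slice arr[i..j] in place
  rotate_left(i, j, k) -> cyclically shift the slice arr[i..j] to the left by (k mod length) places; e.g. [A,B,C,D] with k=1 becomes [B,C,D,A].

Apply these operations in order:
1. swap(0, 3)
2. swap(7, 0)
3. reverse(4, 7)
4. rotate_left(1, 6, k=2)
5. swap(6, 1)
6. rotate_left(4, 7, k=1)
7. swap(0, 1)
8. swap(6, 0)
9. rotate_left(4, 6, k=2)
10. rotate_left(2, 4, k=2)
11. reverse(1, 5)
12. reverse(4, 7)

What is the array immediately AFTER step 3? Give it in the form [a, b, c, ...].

Answer: [4, 6, 2, 5, 3, 7, 0, 1]

Derivation:
After 1 (swap(0, 3)): [3, 6, 2, 5, 1, 0, 7, 4]
After 2 (swap(7, 0)): [4, 6, 2, 5, 1, 0, 7, 3]
After 3 (reverse(4, 7)): [4, 6, 2, 5, 3, 7, 0, 1]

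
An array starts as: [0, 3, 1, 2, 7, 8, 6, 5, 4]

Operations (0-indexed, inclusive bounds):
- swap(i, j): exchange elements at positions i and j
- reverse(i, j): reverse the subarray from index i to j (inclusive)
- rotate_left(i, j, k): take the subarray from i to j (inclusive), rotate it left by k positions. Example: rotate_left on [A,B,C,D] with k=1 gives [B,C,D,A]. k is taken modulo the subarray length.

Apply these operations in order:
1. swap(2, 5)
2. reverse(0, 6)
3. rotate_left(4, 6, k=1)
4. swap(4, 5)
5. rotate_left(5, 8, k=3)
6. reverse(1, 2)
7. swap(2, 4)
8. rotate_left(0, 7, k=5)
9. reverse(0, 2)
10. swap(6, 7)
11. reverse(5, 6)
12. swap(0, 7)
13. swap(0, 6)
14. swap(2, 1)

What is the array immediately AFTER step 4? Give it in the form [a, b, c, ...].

After 1 (swap(2, 5)): [0, 3, 8, 2, 7, 1, 6, 5, 4]
After 2 (reverse(0, 6)): [6, 1, 7, 2, 8, 3, 0, 5, 4]
After 3 (rotate_left(4, 6, k=1)): [6, 1, 7, 2, 3, 0, 8, 5, 4]
After 4 (swap(4, 5)): [6, 1, 7, 2, 0, 3, 8, 5, 4]

Answer: [6, 1, 7, 2, 0, 3, 8, 5, 4]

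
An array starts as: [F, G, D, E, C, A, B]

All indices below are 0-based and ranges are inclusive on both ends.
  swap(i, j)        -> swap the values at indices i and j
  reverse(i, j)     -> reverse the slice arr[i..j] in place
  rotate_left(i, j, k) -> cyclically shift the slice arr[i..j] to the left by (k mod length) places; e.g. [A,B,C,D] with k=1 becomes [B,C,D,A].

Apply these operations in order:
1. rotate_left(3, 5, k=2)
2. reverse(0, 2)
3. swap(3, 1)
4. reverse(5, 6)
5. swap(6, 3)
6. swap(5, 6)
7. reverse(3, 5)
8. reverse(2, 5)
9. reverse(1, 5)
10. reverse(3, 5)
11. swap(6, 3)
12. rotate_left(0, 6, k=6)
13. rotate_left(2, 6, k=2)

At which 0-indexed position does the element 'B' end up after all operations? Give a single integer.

Answer: 2

Derivation:
After 1 (rotate_left(3, 5, k=2)): [F, G, D, A, E, C, B]
After 2 (reverse(0, 2)): [D, G, F, A, E, C, B]
After 3 (swap(3, 1)): [D, A, F, G, E, C, B]
After 4 (reverse(5, 6)): [D, A, F, G, E, B, C]
After 5 (swap(6, 3)): [D, A, F, C, E, B, G]
After 6 (swap(5, 6)): [D, A, F, C, E, G, B]
After 7 (reverse(3, 5)): [D, A, F, G, E, C, B]
After 8 (reverse(2, 5)): [D, A, C, E, G, F, B]
After 9 (reverse(1, 5)): [D, F, G, E, C, A, B]
After 10 (reverse(3, 5)): [D, F, G, A, C, E, B]
After 11 (swap(6, 3)): [D, F, G, B, C, E, A]
After 12 (rotate_left(0, 6, k=6)): [A, D, F, G, B, C, E]
After 13 (rotate_left(2, 6, k=2)): [A, D, B, C, E, F, G]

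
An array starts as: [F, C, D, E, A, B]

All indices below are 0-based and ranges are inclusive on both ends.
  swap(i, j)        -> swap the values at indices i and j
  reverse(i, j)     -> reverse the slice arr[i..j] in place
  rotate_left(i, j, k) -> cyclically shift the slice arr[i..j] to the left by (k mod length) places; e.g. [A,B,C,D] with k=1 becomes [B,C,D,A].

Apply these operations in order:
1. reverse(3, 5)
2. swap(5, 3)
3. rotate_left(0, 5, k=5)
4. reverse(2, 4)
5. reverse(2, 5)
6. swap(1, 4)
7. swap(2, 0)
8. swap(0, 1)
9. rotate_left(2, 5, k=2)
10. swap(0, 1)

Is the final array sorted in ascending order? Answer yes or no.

After 1 (reverse(3, 5)): [F, C, D, B, A, E]
After 2 (swap(5, 3)): [F, C, D, E, A, B]
After 3 (rotate_left(0, 5, k=5)): [B, F, C, D, E, A]
After 4 (reverse(2, 4)): [B, F, E, D, C, A]
After 5 (reverse(2, 5)): [B, F, A, C, D, E]
After 6 (swap(1, 4)): [B, D, A, C, F, E]
After 7 (swap(2, 0)): [A, D, B, C, F, E]
After 8 (swap(0, 1)): [D, A, B, C, F, E]
After 9 (rotate_left(2, 5, k=2)): [D, A, F, E, B, C]
After 10 (swap(0, 1)): [A, D, F, E, B, C]

Answer: no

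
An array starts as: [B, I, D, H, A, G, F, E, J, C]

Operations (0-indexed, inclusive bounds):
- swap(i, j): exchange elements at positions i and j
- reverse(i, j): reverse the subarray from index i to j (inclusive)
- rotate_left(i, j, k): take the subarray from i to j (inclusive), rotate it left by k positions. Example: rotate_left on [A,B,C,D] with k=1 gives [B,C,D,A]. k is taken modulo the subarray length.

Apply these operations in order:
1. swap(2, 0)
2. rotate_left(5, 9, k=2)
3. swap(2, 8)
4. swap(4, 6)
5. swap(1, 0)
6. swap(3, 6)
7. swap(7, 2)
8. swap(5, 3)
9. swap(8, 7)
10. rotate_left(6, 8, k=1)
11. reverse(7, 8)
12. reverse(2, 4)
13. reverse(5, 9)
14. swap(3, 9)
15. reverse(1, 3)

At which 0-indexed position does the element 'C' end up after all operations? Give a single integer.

After 1 (swap(2, 0)): [D, I, B, H, A, G, F, E, J, C]
After 2 (rotate_left(5, 9, k=2)): [D, I, B, H, A, E, J, C, G, F]
After 3 (swap(2, 8)): [D, I, G, H, A, E, J, C, B, F]
After 4 (swap(4, 6)): [D, I, G, H, J, E, A, C, B, F]
After 5 (swap(1, 0)): [I, D, G, H, J, E, A, C, B, F]
After 6 (swap(3, 6)): [I, D, G, A, J, E, H, C, B, F]
After 7 (swap(7, 2)): [I, D, C, A, J, E, H, G, B, F]
After 8 (swap(5, 3)): [I, D, C, E, J, A, H, G, B, F]
After 9 (swap(8, 7)): [I, D, C, E, J, A, H, B, G, F]
After 10 (rotate_left(6, 8, k=1)): [I, D, C, E, J, A, B, G, H, F]
After 11 (reverse(7, 8)): [I, D, C, E, J, A, B, H, G, F]
After 12 (reverse(2, 4)): [I, D, J, E, C, A, B, H, G, F]
After 13 (reverse(5, 9)): [I, D, J, E, C, F, G, H, B, A]
After 14 (swap(3, 9)): [I, D, J, A, C, F, G, H, B, E]
After 15 (reverse(1, 3)): [I, A, J, D, C, F, G, H, B, E]

Answer: 4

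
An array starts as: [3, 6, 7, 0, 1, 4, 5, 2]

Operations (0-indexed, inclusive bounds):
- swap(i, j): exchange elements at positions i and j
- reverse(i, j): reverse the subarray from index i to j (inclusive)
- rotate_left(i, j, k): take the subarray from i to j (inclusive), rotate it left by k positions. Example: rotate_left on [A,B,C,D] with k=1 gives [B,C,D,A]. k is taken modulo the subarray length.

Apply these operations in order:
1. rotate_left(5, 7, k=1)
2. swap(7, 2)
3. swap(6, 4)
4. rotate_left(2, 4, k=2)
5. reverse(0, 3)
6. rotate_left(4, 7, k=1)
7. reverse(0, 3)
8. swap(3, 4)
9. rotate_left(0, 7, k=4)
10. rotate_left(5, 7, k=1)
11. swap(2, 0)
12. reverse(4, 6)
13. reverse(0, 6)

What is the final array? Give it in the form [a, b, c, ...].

Answer: [3, 2, 5, 0, 4, 1, 7, 6]

Derivation:
After 1 (rotate_left(5, 7, k=1)): [3, 6, 7, 0, 1, 5, 2, 4]
After 2 (swap(7, 2)): [3, 6, 4, 0, 1, 5, 2, 7]
After 3 (swap(6, 4)): [3, 6, 4, 0, 2, 5, 1, 7]
After 4 (rotate_left(2, 4, k=2)): [3, 6, 2, 4, 0, 5, 1, 7]
After 5 (reverse(0, 3)): [4, 2, 6, 3, 0, 5, 1, 7]
After 6 (rotate_left(4, 7, k=1)): [4, 2, 6, 3, 5, 1, 7, 0]
After 7 (reverse(0, 3)): [3, 6, 2, 4, 5, 1, 7, 0]
After 8 (swap(3, 4)): [3, 6, 2, 5, 4, 1, 7, 0]
After 9 (rotate_left(0, 7, k=4)): [4, 1, 7, 0, 3, 6, 2, 5]
After 10 (rotate_left(5, 7, k=1)): [4, 1, 7, 0, 3, 2, 5, 6]
After 11 (swap(2, 0)): [7, 1, 4, 0, 3, 2, 5, 6]
After 12 (reverse(4, 6)): [7, 1, 4, 0, 5, 2, 3, 6]
After 13 (reverse(0, 6)): [3, 2, 5, 0, 4, 1, 7, 6]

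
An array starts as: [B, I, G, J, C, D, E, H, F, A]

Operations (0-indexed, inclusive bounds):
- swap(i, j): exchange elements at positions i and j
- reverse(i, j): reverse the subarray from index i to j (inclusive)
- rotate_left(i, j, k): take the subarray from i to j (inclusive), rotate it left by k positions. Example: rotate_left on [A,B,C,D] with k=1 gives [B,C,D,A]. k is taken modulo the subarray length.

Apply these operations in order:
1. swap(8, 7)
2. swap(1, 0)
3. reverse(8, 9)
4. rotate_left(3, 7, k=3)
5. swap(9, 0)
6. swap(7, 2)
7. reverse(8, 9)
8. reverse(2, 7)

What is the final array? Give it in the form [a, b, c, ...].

Answer: [H, B, G, C, J, F, E, D, I, A]

Derivation:
After 1 (swap(8, 7)): [B, I, G, J, C, D, E, F, H, A]
After 2 (swap(1, 0)): [I, B, G, J, C, D, E, F, H, A]
After 3 (reverse(8, 9)): [I, B, G, J, C, D, E, F, A, H]
After 4 (rotate_left(3, 7, k=3)): [I, B, G, E, F, J, C, D, A, H]
After 5 (swap(9, 0)): [H, B, G, E, F, J, C, D, A, I]
After 6 (swap(7, 2)): [H, B, D, E, F, J, C, G, A, I]
After 7 (reverse(8, 9)): [H, B, D, E, F, J, C, G, I, A]
After 8 (reverse(2, 7)): [H, B, G, C, J, F, E, D, I, A]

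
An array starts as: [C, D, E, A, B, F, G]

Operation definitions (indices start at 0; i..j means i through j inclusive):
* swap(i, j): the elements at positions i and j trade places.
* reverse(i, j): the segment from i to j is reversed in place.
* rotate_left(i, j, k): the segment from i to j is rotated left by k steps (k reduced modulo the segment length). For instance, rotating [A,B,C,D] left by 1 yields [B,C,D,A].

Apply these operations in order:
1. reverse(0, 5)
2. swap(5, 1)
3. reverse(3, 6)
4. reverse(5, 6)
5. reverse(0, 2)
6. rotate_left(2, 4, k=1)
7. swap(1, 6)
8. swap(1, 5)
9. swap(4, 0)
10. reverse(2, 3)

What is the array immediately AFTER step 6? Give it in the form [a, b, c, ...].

Answer: [A, C, G, B, F, E, D]

Derivation:
After 1 (reverse(0, 5)): [F, B, A, E, D, C, G]
After 2 (swap(5, 1)): [F, C, A, E, D, B, G]
After 3 (reverse(3, 6)): [F, C, A, G, B, D, E]
After 4 (reverse(5, 6)): [F, C, A, G, B, E, D]
After 5 (reverse(0, 2)): [A, C, F, G, B, E, D]
After 6 (rotate_left(2, 4, k=1)): [A, C, G, B, F, E, D]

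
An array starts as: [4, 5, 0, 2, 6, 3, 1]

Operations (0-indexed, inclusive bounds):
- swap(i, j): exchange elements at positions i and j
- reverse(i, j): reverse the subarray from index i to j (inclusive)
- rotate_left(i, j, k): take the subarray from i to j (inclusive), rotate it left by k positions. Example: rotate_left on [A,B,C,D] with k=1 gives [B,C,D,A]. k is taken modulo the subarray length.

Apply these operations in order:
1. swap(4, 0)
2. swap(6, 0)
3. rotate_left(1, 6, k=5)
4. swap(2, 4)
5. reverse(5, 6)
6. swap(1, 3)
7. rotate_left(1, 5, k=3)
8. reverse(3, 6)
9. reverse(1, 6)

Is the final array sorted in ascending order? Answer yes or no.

After 1 (swap(4, 0)): [6, 5, 0, 2, 4, 3, 1]
After 2 (swap(6, 0)): [1, 5, 0, 2, 4, 3, 6]
After 3 (rotate_left(1, 6, k=5)): [1, 6, 5, 0, 2, 4, 3]
After 4 (swap(2, 4)): [1, 6, 2, 0, 5, 4, 3]
After 5 (reverse(5, 6)): [1, 6, 2, 0, 5, 3, 4]
After 6 (swap(1, 3)): [1, 0, 2, 6, 5, 3, 4]
After 7 (rotate_left(1, 5, k=3)): [1, 5, 3, 0, 2, 6, 4]
After 8 (reverse(3, 6)): [1, 5, 3, 4, 6, 2, 0]
After 9 (reverse(1, 6)): [1, 0, 2, 6, 4, 3, 5]

Answer: no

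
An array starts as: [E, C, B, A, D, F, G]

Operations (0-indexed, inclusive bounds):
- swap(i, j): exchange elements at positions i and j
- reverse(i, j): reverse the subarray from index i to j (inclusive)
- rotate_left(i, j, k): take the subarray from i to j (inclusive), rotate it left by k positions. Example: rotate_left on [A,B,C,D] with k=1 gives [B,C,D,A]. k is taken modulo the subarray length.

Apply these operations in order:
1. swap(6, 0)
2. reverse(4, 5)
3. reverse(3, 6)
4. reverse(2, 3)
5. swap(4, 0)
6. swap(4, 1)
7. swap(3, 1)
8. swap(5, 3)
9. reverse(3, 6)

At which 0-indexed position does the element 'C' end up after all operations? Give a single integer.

After 1 (swap(6, 0)): [G, C, B, A, D, F, E]
After 2 (reverse(4, 5)): [G, C, B, A, F, D, E]
After 3 (reverse(3, 6)): [G, C, B, E, D, F, A]
After 4 (reverse(2, 3)): [G, C, E, B, D, F, A]
After 5 (swap(4, 0)): [D, C, E, B, G, F, A]
After 6 (swap(4, 1)): [D, G, E, B, C, F, A]
After 7 (swap(3, 1)): [D, B, E, G, C, F, A]
After 8 (swap(5, 3)): [D, B, E, F, C, G, A]
After 9 (reverse(3, 6)): [D, B, E, A, G, C, F]

Answer: 5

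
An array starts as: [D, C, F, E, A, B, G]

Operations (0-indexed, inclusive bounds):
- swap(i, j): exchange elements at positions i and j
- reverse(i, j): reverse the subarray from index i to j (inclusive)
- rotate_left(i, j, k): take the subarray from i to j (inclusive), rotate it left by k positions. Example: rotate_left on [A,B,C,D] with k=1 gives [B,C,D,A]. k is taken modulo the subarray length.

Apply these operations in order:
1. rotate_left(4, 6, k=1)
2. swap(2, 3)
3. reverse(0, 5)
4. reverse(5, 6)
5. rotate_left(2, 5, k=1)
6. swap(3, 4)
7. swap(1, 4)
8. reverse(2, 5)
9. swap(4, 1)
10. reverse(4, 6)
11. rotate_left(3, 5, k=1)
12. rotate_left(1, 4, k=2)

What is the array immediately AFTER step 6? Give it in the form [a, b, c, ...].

After 1 (rotate_left(4, 6, k=1)): [D, C, F, E, B, G, A]
After 2 (swap(2, 3)): [D, C, E, F, B, G, A]
After 3 (reverse(0, 5)): [G, B, F, E, C, D, A]
After 4 (reverse(5, 6)): [G, B, F, E, C, A, D]
After 5 (rotate_left(2, 5, k=1)): [G, B, E, C, A, F, D]
After 6 (swap(3, 4)): [G, B, E, A, C, F, D]

Answer: [G, B, E, A, C, F, D]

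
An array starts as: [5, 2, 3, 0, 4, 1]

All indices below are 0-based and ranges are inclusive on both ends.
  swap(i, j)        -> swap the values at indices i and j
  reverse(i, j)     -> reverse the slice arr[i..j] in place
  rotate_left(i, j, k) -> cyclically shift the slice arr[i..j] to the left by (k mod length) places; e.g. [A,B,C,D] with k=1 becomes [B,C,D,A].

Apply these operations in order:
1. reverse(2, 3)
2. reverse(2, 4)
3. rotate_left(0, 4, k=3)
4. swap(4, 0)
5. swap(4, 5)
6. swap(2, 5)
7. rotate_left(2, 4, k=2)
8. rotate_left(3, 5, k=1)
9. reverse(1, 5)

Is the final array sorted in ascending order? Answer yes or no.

After 1 (reverse(2, 3)): [5, 2, 0, 3, 4, 1]
After 2 (reverse(2, 4)): [5, 2, 4, 3, 0, 1]
After 3 (rotate_left(0, 4, k=3)): [3, 0, 5, 2, 4, 1]
After 4 (swap(4, 0)): [4, 0, 5, 2, 3, 1]
After 5 (swap(4, 5)): [4, 0, 5, 2, 1, 3]
After 6 (swap(2, 5)): [4, 0, 3, 2, 1, 5]
After 7 (rotate_left(2, 4, k=2)): [4, 0, 1, 3, 2, 5]
After 8 (rotate_left(3, 5, k=1)): [4, 0, 1, 2, 5, 3]
After 9 (reverse(1, 5)): [4, 3, 5, 2, 1, 0]

Answer: no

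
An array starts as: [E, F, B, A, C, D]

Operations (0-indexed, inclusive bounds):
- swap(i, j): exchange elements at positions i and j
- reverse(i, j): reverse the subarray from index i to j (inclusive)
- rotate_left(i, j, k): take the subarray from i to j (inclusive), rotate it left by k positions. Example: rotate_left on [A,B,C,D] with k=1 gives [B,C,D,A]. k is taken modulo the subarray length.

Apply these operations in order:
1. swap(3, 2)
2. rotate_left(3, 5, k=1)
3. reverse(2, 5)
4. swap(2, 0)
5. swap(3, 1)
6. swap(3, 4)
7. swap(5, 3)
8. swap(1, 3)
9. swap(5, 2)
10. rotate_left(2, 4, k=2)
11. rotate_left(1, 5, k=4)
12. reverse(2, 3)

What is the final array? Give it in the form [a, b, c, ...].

Answer: [B, E, F, A, C, D]

Derivation:
After 1 (swap(3, 2)): [E, F, A, B, C, D]
After 2 (rotate_left(3, 5, k=1)): [E, F, A, C, D, B]
After 3 (reverse(2, 5)): [E, F, B, D, C, A]
After 4 (swap(2, 0)): [B, F, E, D, C, A]
After 5 (swap(3, 1)): [B, D, E, F, C, A]
After 6 (swap(3, 4)): [B, D, E, C, F, A]
After 7 (swap(5, 3)): [B, D, E, A, F, C]
After 8 (swap(1, 3)): [B, A, E, D, F, C]
After 9 (swap(5, 2)): [B, A, C, D, F, E]
After 10 (rotate_left(2, 4, k=2)): [B, A, F, C, D, E]
After 11 (rotate_left(1, 5, k=4)): [B, E, A, F, C, D]
After 12 (reverse(2, 3)): [B, E, F, A, C, D]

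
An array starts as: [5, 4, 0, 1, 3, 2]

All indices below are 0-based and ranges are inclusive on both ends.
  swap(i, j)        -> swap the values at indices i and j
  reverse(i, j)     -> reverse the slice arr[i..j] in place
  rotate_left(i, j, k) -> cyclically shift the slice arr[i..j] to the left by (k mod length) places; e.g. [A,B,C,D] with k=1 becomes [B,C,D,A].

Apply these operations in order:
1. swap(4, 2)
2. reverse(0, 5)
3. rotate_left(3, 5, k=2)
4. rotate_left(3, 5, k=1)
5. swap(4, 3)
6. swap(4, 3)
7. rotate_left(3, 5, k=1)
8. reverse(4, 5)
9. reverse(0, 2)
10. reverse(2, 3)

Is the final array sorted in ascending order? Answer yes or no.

After 1 (swap(4, 2)): [5, 4, 3, 1, 0, 2]
After 2 (reverse(0, 5)): [2, 0, 1, 3, 4, 5]
After 3 (rotate_left(3, 5, k=2)): [2, 0, 1, 5, 3, 4]
After 4 (rotate_left(3, 5, k=1)): [2, 0, 1, 3, 4, 5]
After 5 (swap(4, 3)): [2, 0, 1, 4, 3, 5]
After 6 (swap(4, 3)): [2, 0, 1, 3, 4, 5]
After 7 (rotate_left(3, 5, k=1)): [2, 0, 1, 4, 5, 3]
After 8 (reverse(4, 5)): [2, 0, 1, 4, 3, 5]
After 9 (reverse(0, 2)): [1, 0, 2, 4, 3, 5]
After 10 (reverse(2, 3)): [1, 0, 4, 2, 3, 5]

Answer: no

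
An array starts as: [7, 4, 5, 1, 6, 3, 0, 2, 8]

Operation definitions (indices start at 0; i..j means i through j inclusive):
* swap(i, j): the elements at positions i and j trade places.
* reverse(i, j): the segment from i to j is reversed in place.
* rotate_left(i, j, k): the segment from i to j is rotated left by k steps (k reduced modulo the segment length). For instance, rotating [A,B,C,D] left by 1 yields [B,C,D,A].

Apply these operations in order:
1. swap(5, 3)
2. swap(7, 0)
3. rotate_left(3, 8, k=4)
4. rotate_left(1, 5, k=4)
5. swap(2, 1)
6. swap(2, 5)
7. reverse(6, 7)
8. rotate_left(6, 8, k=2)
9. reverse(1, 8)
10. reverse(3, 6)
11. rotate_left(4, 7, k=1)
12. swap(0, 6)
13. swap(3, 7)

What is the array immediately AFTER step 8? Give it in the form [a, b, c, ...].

After 1 (swap(5, 3)): [7, 4, 5, 3, 6, 1, 0, 2, 8]
After 2 (swap(7, 0)): [2, 4, 5, 3, 6, 1, 0, 7, 8]
After 3 (rotate_left(3, 8, k=4)): [2, 4, 5, 7, 8, 3, 6, 1, 0]
After 4 (rotate_left(1, 5, k=4)): [2, 3, 4, 5, 7, 8, 6, 1, 0]
After 5 (swap(2, 1)): [2, 4, 3, 5, 7, 8, 6, 1, 0]
After 6 (swap(2, 5)): [2, 4, 8, 5, 7, 3, 6, 1, 0]
After 7 (reverse(6, 7)): [2, 4, 8, 5, 7, 3, 1, 6, 0]
After 8 (rotate_left(6, 8, k=2)): [2, 4, 8, 5, 7, 3, 0, 1, 6]

Answer: [2, 4, 8, 5, 7, 3, 0, 1, 6]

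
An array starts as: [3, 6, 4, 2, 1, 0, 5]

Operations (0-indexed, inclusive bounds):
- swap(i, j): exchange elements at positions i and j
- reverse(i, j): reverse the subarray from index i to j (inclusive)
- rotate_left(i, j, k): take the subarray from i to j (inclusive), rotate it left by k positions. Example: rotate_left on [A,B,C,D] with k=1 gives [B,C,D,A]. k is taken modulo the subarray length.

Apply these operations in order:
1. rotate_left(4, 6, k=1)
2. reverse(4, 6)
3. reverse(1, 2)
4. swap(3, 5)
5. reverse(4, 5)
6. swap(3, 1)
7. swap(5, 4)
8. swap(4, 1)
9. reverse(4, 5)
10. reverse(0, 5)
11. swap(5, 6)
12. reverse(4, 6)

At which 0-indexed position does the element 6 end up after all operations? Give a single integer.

After 1 (rotate_left(4, 6, k=1)): [3, 6, 4, 2, 0, 5, 1]
After 2 (reverse(4, 6)): [3, 6, 4, 2, 1, 5, 0]
After 3 (reverse(1, 2)): [3, 4, 6, 2, 1, 5, 0]
After 4 (swap(3, 5)): [3, 4, 6, 5, 1, 2, 0]
After 5 (reverse(4, 5)): [3, 4, 6, 5, 2, 1, 0]
After 6 (swap(3, 1)): [3, 5, 6, 4, 2, 1, 0]
After 7 (swap(5, 4)): [3, 5, 6, 4, 1, 2, 0]
After 8 (swap(4, 1)): [3, 1, 6, 4, 5, 2, 0]
After 9 (reverse(4, 5)): [3, 1, 6, 4, 2, 5, 0]
After 10 (reverse(0, 5)): [5, 2, 4, 6, 1, 3, 0]
After 11 (swap(5, 6)): [5, 2, 4, 6, 1, 0, 3]
After 12 (reverse(4, 6)): [5, 2, 4, 6, 3, 0, 1]

Answer: 3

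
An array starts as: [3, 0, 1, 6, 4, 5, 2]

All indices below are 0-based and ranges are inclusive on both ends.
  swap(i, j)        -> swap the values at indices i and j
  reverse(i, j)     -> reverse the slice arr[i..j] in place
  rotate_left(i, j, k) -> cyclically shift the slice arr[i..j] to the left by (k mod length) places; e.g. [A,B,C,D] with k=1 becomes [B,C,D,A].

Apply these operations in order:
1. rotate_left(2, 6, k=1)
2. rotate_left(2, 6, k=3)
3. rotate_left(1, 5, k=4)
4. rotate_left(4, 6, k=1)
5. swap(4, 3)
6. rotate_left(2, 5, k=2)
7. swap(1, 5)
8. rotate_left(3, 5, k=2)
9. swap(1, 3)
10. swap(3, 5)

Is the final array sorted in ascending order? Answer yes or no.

Answer: no

Derivation:
After 1 (rotate_left(2, 6, k=1)): [3, 0, 6, 4, 5, 2, 1]
After 2 (rotate_left(2, 6, k=3)): [3, 0, 2, 1, 6, 4, 5]
After 3 (rotate_left(1, 5, k=4)): [3, 4, 0, 2, 1, 6, 5]
After 4 (rotate_left(4, 6, k=1)): [3, 4, 0, 2, 6, 5, 1]
After 5 (swap(4, 3)): [3, 4, 0, 6, 2, 5, 1]
After 6 (rotate_left(2, 5, k=2)): [3, 4, 2, 5, 0, 6, 1]
After 7 (swap(1, 5)): [3, 6, 2, 5, 0, 4, 1]
After 8 (rotate_left(3, 5, k=2)): [3, 6, 2, 4, 5, 0, 1]
After 9 (swap(1, 3)): [3, 4, 2, 6, 5, 0, 1]
After 10 (swap(3, 5)): [3, 4, 2, 0, 5, 6, 1]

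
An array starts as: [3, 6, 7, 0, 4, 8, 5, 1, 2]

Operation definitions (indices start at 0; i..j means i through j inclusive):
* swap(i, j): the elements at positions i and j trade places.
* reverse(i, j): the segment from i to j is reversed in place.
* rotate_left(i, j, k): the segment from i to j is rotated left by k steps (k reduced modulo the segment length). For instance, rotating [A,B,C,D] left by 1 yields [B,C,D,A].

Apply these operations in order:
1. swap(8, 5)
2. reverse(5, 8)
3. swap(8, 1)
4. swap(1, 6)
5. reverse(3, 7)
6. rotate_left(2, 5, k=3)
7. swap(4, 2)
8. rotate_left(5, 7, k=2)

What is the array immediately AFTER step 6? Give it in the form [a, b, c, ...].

Answer: [3, 1, 8, 7, 5, 2, 4, 0, 6]

Derivation:
After 1 (swap(8, 5)): [3, 6, 7, 0, 4, 2, 5, 1, 8]
After 2 (reverse(5, 8)): [3, 6, 7, 0, 4, 8, 1, 5, 2]
After 3 (swap(8, 1)): [3, 2, 7, 0, 4, 8, 1, 5, 6]
After 4 (swap(1, 6)): [3, 1, 7, 0, 4, 8, 2, 5, 6]
After 5 (reverse(3, 7)): [3, 1, 7, 5, 2, 8, 4, 0, 6]
After 6 (rotate_left(2, 5, k=3)): [3, 1, 8, 7, 5, 2, 4, 0, 6]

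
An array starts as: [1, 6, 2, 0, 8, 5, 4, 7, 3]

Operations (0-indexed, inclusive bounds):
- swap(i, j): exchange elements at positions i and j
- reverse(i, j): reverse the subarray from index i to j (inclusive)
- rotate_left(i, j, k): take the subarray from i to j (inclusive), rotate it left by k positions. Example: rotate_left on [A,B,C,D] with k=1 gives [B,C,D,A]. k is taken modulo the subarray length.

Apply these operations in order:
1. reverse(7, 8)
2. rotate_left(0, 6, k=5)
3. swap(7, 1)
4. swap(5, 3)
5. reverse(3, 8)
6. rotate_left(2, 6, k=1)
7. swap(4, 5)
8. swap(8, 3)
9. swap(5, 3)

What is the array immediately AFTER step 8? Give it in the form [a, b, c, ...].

Answer: [5, 3, 7, 0, 6, 8, 1, 2, 4]

Derivation:
After 1 (reverse(7, 8)): [1, 6, 2, 0, 8, 5, 4, 3, 7]
After 2 (rotate_left(0, 6, k=5)): [5, 4, 1, 6, 2, 0, 8, 3, 7]
After 3 (swap(7, 1)): [5, 3, 1, 6, 2, 0, 8, 4, 7]
After 4 (swap(5, 3)): [5, 3, 1, 0, 2, 6, 8, 4, 7]
After 5 (reverse(3, 8)): [5, 3, 1, 7, 4, 8, 6, 2, 0]
After 6 (rotate_left(2, 6, k=1)): [5, 3, 7, 4, 8, 6, 1, 2, 0]
After 7 (swap(4, 5)): [5, 3, 7, 4, 6, 8, 1, 2, 0]
After 8 (swap(8, 3)): [5, 3, 7, 0, 6, 8, 1, 2, 4]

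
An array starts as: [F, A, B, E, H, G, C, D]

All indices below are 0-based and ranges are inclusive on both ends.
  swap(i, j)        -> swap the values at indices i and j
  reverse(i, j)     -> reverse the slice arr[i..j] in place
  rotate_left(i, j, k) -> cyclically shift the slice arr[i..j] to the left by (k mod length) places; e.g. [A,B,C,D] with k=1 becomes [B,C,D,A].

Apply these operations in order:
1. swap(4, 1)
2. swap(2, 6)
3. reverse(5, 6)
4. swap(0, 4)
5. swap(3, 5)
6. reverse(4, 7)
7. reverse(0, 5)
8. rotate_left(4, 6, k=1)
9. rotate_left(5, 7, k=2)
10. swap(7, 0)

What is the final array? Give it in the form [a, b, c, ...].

Answer: [H, D, B, C, A, F, E, G]

Derivation:
After 1 (swap(4, 1)): [F, H, B, E, A, G, C, D]
After 2 (swap(2, 6)): [F, H, C, E, A, G, B, D]
After 3 (reverse(5, 6)): [F, H, C, E, A, B, G, D]
After 4 (swap(0, 4)): [A, H, C, E, F, B, G, D]
After 5 (swap(3, 5)): [A, H, C, B, F, E, G, D]
After 6 (reverse(4, 7)): [A, H, C, B, D, G, E, F]
After 7 (reverse(0, 5)): [G, D, B, C, H, A, E, F]
After 8 (rotate_left(4, 6, k=1)): [G, D, B, C, A, E, H, F]
After 9 (rotate_left(5, 7, k=2)): [G, D, B, C, A, F, E, H]
After 10 (swap(7, 0)): [H, D, B, C, A, F, E, G]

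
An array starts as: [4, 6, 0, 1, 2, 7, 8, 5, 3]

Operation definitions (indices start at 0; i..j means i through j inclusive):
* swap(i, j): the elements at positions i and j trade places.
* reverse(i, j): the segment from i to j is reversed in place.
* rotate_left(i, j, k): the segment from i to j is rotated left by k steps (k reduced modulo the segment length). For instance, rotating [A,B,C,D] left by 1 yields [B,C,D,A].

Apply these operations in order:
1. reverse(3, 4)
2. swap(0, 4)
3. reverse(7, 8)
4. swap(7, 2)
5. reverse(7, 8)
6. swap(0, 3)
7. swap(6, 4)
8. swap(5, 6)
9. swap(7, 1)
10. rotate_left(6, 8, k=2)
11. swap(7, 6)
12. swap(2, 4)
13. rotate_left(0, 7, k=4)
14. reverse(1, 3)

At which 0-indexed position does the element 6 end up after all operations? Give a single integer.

After 1 (reverse(3, 4)): [4, 6, 0, 2, 1, 7, 8, 5, 3]
After 2 (swap(0, 4)): [1, 6, 0, 2, 4, 7, 8, 5, 3]
After 3 (reverse(7, 8)): [1, 6, 0, 2, 4, 7, 8, 3, 5]
After 4 (swap(7, 2)): [1, 6, 3, 2, 4, 7, 8, 0, 5]
After 5 (reverse(7, 8)): [1, 6, 3, 2, 4, 7, 8, 5, 0]
After 6 (swap(0, 3)): [2, 6, 3, 1, 4, 7, 8, 5, 0]
After 7 (swap(6, 4)): [2, 6, 3, 1, 8, 7, 4, 5, 0]
After 8 (swap(5, 6)): [2, 6, 3, 1, 8, 4, 7, 5, 0]
After 9 (swap(7, 1)): [2, 5, 3, 1, 8, 4, 7, 6, 0]
After 10 (rotate_left(6, 8, k=2)): [2, 5, 3, 1, 8, 4, 0, 7, 6]
After 11 (swap(7, 6)): [2, 5, 3, 1, 8, 4, 7, 0, 6]
After 12 (swap(2, 4)): [2, 5, 8, 1, 3, 4, 7, 0, 6]
After 13 (rotate_left(0, 7, k=4)): [3, 4, 7, 0, 2, 5, 8, 1, 6]
After 14 (reverse(1, 3)): [3, 0, 7, 4, 2, 5, 8, 1, 6]

Answer: 8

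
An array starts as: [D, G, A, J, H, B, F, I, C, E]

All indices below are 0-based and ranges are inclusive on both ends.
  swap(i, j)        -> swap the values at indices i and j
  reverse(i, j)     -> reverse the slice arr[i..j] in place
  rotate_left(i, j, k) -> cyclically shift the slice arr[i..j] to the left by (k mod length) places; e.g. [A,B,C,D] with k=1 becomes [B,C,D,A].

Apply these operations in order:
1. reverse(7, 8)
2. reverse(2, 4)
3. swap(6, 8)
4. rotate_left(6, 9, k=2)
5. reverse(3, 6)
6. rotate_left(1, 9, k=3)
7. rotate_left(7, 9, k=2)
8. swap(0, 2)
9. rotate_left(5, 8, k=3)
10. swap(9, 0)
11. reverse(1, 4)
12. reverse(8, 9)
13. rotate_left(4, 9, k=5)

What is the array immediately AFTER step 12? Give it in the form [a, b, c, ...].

After 1 (reverse(7, 8)): [D, G, A, J, H, B, F, C, I, E]
After 2 (reverse(2, 4)): [D, G, H, J, A, B, F, C, I, E]
After 3 (swap(6, 8)): [D, G, H, J, A, B, I, C, F, E]
After 4 (rotate_left(6, 9, k=2)): [D, G, H, J, A, B, F, E, I, C]
After 5 (reverse(3, 6)): [D, G, H, F, B, A, J, E, I, C]
After 6 (rotate_left(1, 9, k=3)): [D, B, A, J, E, I, C, G, H, F]
After 7 (rotate_left(7, 9, k=2)): [D, B, A, J, E, I, C, F, G, H]
After 8 (swap(0, 2)): [A, B, D, J, E, I, C, F, G, H]
After 9 (rotate_left(5, 8, k=3)): [A, B, D, J, E, G, I, C, F, H]
After 10 (swap(9, 0)): [H, B, D, J, E, G, I, C, F, A]
After 11 (reverse(1, 4)): [H, E, J, D, B, G, I, C, F, A]
After 12 (reverse(8, 9)): [H, E, J, D, B, G, I, C, A, F]

Answer: [H, E, J, D, B, G, I, C, A, F]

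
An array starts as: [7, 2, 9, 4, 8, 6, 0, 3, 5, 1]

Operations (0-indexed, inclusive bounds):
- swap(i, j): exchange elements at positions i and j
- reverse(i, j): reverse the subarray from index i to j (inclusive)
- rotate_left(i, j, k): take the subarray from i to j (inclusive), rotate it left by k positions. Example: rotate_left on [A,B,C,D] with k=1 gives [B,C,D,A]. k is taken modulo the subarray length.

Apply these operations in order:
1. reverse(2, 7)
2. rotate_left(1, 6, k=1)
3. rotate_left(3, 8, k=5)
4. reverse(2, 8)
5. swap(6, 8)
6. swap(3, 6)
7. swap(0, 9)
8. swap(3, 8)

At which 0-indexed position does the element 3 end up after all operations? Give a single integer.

Answer: 1

Derivation:
After 1 (reverse(2, 7)): [7, 2, 3, 0, 6, 8, 4, 9, 5, 1]
After 2 (rotate_left(1, 6, k=1)): [7, 3, 0, 6, 8, 4, 2, 9, 5, 1]
After 3 (rotate_left(3, 8, k=5)): [7, 3, 0, 5, 6, 8, 4, 2, 9, 1]
After 4 (reverse(2, 8)): [7, 3, 9, 2, 4, 8, 6, 5, 0, 1]
After 5 (swap(6, 8)): [7, 3, 9, 2, 4, 8, 0, 5, 6, 1]
After 6 (swap(3, 6)): [7, 3, 9, 0, 4, 8, 2, 5, 6, 1]
After 7 (swap(0, 9)): [1, 3, 9, 0, 4, 8, 2, 5, 6, 7]
After 8 (swap(3, 8)): [1, 3, 9, 6, 4, 8, 2, 5, 0, 7]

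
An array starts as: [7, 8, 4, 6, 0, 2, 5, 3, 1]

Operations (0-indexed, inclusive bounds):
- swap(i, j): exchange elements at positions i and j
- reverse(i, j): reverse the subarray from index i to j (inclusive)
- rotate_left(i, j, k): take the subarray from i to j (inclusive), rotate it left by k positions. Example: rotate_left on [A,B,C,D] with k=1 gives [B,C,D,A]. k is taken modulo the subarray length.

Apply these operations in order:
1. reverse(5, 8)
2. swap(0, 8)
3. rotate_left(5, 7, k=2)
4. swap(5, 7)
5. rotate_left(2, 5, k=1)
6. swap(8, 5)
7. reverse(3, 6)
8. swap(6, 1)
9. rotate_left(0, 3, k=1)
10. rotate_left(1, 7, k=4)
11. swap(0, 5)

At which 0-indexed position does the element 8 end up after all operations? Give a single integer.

Answer: 2

Derivation:
After 1 (reverse(5, 8)): [7, 8, 4, 6, 0, 1, 3, 5, 2]
After 2 (swap(0, 8)): [2, 8, 4, 6, 0, 1, 3, 5, 7]
After 3 (rotate_left(5, 7, k=2)): [2, 8, 4, 6, 0, 5, 1, 3, 7]
After 4 (swap(5, 7)): [2, 8, 4, 6, 0, 3, 1, 5, 7]
After 5 (rotate_left(2, 5, k=1)): [2, 8, 6, 0, 3, 4, 1, 5, 7]
After 6 (swap(8, 5)): [2, 8, 6, 0, 3, 7, 1, 5, 4]
After 7 (reverse(3, 6)): [2, 8, 6, 1, 7, 3, 0, 5, 4]
After 8 (swap(6, 1)): [2, 0, 6, 1, 7, 3, 8, 5, 4]
After 9 (rotate_left(0, 3, k=1)): [0, 6, 1, 2, 7, 3, 8, 5, 4]
After 10 (rotate_left(1, 7, k=4)): [0, 3, 8, 5, 6, 1, 2, 7, 4]
After 11 (swap(0, 5)): [1, 3, 8, 5, 6, 0, 2, 7, 4]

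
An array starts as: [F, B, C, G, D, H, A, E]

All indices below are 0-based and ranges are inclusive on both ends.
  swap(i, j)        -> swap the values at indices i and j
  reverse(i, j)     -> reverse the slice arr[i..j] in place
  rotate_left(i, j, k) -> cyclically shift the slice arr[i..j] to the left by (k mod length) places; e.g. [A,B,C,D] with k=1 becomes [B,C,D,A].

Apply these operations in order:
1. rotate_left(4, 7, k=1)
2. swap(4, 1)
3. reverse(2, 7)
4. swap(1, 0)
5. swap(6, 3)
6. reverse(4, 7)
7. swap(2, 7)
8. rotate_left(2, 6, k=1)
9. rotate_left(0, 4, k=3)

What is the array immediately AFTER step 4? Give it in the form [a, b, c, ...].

Answer: [H, F, D, E, A, B, G, C]

Derivation:
After 1 (rotate_left(4, 7, k=1)): [F, B, C, G, H, A, E, D]
After 2 (swap(4, 1)): [F, H, C, G, B, A, E, D]
After 3 (reverse(2, 7)): [F, H, D, E, A, B, G, C]
After 4 (swap(1, 0)): [H, F, D, E, A, B, G, C]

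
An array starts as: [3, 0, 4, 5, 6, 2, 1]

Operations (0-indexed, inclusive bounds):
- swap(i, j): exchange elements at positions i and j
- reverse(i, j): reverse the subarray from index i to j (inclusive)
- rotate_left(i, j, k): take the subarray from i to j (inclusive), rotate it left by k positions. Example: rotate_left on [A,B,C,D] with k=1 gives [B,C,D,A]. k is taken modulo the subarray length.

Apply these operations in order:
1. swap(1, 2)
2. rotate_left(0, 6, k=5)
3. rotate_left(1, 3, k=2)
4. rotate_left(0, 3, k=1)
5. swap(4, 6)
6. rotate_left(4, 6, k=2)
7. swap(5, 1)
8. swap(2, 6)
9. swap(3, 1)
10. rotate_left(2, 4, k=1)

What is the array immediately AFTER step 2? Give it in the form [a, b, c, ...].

After 1 (swap(1, 2)): [3, 4, 0, 5, 6, 2, 1]
After 2 (rotate_left(0, 6, k=5)): [2, 1, 3, 4, 0, 5, 6]

Answer: [2, 1, 3, 4, 0, 5, 6]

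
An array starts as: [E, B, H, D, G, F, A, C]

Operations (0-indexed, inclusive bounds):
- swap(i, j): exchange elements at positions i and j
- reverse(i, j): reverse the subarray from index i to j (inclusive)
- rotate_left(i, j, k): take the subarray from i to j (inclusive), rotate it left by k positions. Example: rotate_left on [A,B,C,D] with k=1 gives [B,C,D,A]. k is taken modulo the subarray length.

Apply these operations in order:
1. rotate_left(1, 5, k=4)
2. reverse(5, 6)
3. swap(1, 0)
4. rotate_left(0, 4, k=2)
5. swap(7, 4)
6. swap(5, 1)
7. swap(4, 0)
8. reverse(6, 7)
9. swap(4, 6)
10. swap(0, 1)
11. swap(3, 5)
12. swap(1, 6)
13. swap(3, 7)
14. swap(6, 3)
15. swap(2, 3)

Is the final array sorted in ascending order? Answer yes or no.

Answer: yes

Derivation:
After 1 (rotate_left(1, 5, k=4)): [E, F, B, H, D, G, A, C]
After 2 (reverse(5, 6)): [E, F, B, H, D, A, G, C]
After 3 (swap(1, 0)): [F, E, B, H, D, A, G, C]
After 4 (rotate_left(0, 4, k=2)): [B, H, D, F, E, A, G, C]
After 5 (swap(7, 4)): [B, H, D, F, C, A, G, E]
After 6 (swap(5, 1)): [B, A, D, F, C, H, G, E]
After 7 (swap(4, 0)): [C, A, D, F, B, H, G, E]
After 8 (reverse(6, 7)): [C, A, D, F, B, H, E, G]
After 9 (swap(4, 6)): [C, A, D, F, E, H, B, G]
After 10 (swap(0, 1)): [A, C, D, F, E, H, B, G]
After 11 (swap(3, 5)): [A, C, D, H, E, F, B, G]
After 12 (swap(1, 6)): [A, B, D, H, E, F, C, G]
After 13 (swap(3, 7)): [A, B, D, G, E, F, C, H]
After 14 (swap(6, 3)): [A, B, D, C, E, F, G, H]
After 15 (swap(2, 3)): [A, B, C, D, E, F, G, H]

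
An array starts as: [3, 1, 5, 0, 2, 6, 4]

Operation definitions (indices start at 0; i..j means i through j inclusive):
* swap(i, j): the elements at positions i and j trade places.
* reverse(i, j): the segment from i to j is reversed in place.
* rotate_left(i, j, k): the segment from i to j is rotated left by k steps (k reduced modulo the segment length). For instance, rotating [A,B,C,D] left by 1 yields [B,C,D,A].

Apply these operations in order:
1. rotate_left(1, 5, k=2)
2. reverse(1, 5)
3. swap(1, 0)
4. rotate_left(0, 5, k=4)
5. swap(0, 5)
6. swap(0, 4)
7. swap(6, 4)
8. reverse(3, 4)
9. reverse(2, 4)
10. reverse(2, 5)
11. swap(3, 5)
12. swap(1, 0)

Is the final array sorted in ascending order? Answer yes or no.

After 1 (rotate_left(1, 5, k=2)): [3, 0, 2, 6, 1, 5, 4]
After 2 (reverse(1, 5)): [3, 5, 1, 6, 2, 0, 4]
After 3 (swap(1, 0)): [5, 3, 1, 6, 2, 0, 4]
After 4 (rotate_left(0, 5, k=4)): [2, 0, 5, 3, 1, 6, 4]
After 5 (swap(0, 5)): [6, 0, 5, 3, 1, 2, 4]
After 6 (swap(0, 4)): [1, 0, 5, 3, 6, 2, 4]
After 7 (swap(6, 4)): [1, 0, 5, 3, 4, 2, 6]
After 8 (reverse(3, 4)): [1, 0, 5, 4, 3, 2, 6]
After 9 (reverse(2, 4)): [1, 0, 3, 4, 5, 2, 6]
After 10 (reverse(2, 5)): [1, 0, 2, 5, 4, 3, 6]
After 11 (swap(3, 5)): [1, 0, 2, 3, 4, 5, 6]
After 12 (swap(1, 0)): [0, 1, 2, 3, 4, 5, 6]

Answer: yes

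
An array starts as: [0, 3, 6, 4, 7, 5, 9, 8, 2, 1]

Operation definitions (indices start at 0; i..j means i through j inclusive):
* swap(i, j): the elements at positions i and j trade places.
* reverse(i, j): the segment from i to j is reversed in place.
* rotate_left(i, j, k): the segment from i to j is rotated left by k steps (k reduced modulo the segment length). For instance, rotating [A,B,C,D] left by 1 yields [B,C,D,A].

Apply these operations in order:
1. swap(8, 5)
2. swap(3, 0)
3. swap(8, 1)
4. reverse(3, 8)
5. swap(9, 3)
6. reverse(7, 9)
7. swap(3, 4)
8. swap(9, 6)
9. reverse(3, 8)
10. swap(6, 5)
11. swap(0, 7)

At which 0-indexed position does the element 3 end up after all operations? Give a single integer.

After 1 (swap(8, 5)): [0, 3, 6, 4, 7, 2, 9, 8, 5, 1]
After 2 (swap(3, 0)): [4, 3, 6, 0, 7, 2, 9, 8, 5, 1]
After 3 (swap(8, 1)): [4, 5, 6, 0, 7, 2, 9, 8, 3, 1]
After 4 (reverse(3, 8)): [4, 5, 6, 3, 8, 9, 2, 7, 0, 1]
After 5 (swap(9, 3)): [4, 5, 6, 1, 8, 9, 2, 7, 0, 3]
After 6 (reverse(7, 9)): [4, 5, 6, 1, 8, 9, 2, 3, 0, 7]
After 7 (swap(3, 4)): [4, 5, 6, 8, 1, 9, 2, 3, 0, 7]
After 8 (swap(9, 6)): [4, 5, 6, 8, 1, 9, 7, 3, 0, 2]
After 9 (reverse(3, 8)): [4, 5, 6, 0, 3, 7, 9, 1, 8, 2]
After 10 (swap(6, 5)): [4, 5, 6, 0, 3, 9, 7, 1, 8, 2]
After 11 (swap(0, 7)): [1, 5, 6, 0, 3, 9, 7, 4, 8, 2]

Answer: 4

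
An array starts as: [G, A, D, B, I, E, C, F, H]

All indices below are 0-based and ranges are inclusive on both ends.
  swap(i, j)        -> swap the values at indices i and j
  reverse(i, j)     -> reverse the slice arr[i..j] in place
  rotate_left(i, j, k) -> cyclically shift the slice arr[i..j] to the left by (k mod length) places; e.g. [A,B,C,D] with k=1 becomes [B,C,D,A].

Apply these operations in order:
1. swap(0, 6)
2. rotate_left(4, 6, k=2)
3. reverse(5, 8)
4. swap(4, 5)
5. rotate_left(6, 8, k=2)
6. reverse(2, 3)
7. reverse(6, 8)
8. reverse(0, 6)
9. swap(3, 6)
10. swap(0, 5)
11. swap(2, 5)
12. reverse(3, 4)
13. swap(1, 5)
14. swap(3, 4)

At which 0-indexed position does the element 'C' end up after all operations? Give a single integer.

After 1 (swap(0, 6)): [C, A, D, B, I, E, G, F, H]
After 2 (rotate_left(4, 6, k=2)): [C, A, D, B, G, I, E, F, H]
After 3 (reverse(5, 8)): [C, A, D, B, G, H, F, E, I]
After 4 (swap(4, 5)): [C, A, D, B, H, G, F, E, I]
After 5 (rotate_left(6, 8, k=2)): [C, A, D, B, H, G, I, F, E]
After 6 (reverse(2, 3)): [C, A, B, D, H, G, I, F, E]
After 7 (reverse(6, 8)): [C, A, B, D, H, G, E, F, I]
After 8 (reverse(0, 6)): [E, G, H, D, B, A, C, F, I]
After 9 (swap(3, 6)): [E, G, H, C, B, A, D, F, I]
After 10 (swap(0, 5)): [A, G, H, C, B, E, D, F, I]
After 11 (swap(2, 5)): [A, G, E, C, B, H, D, F, I]
After 12 (reverse(3, 4)): [A, G, E, B, C, H, D, F, I]
After 13 (swap(1, 5)): [A, H, E, B, C, G, D, F, I]
After 14 (swap(3, 4)): [A, H, E, C, B, G, D, F, I]

Answer: 3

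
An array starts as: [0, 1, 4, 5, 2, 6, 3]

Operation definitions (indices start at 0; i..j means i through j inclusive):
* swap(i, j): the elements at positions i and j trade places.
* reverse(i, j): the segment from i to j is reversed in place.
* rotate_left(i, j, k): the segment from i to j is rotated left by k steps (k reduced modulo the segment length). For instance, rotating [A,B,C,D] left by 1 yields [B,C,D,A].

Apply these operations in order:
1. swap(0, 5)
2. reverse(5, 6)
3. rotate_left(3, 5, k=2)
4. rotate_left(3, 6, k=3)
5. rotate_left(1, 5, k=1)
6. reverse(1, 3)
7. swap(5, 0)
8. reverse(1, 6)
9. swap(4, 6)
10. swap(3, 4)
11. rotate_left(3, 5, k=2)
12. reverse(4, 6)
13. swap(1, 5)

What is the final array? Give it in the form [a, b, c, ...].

After 1 (swap(0, 5)): [6, 1, 4, 5, 2, 0, 3]
After 2 (reverse(5, 6)): [6, 1, 4, 5, 2, 3, 0]
After 3 (rotate_left(3, 5, k=2)): [6, 1, 4, 3, 5, 2, 0]
After 4 (rotate_left(3, 6, k=3)): [6, 1, 4, 0, 3, 5, 2]
After 5 (rotate_left(1, 5, k=1)): [6, 4, 0, 3, 5, 1, 2]
After 6 (reverse(1, 3)): [6, 3, 0, 4, 5, 1, 2]
After 7 (swap(5, 0)): [1, 3, 0, 4, 5, 6, 2]
After 8 (reverse(1, 6)): [1, 2, 6, 5, 4, 0, 3]
After 9 (swap(4, 6)): [1, 2, 6, 5, 3, 0, 4]
After 10 (swap(3, 4)): [1, 2, 6, 3, 5, 0, 4]
After 11 (rotate_left(3, 5, k=2)): [1, 2, 6, 0, 3, 5, 4]
After 12 (reverse(4, 6)): [1, 2, 6, 0, 4, 5, 3]
After 13 (swap(1, 5)): [1, 5, 6, 0, 4, 2, 3]

Answer: [1, 5, 6, 0, 4, 2, 3]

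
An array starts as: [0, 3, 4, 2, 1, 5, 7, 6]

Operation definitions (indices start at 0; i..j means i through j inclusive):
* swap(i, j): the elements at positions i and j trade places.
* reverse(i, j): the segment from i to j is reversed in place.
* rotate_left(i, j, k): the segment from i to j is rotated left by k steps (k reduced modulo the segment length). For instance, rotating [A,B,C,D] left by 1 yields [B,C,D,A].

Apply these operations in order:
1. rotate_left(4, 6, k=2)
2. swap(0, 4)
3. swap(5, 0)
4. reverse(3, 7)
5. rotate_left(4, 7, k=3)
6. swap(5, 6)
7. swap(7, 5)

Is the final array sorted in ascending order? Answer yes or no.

Answer: no

Derivation:
After 1 (rotate_left(4, 6, k=2)): [0, 3, 4, 2, 7, 1, 5, 6]
After 2 (swap(0, 4)): [7, 3, 4, 2, 0, 1, 5, 6]
After 3 (swap(5, 0)): [1, 3, 4, 2, 0, 7, 5, 6]
After 4 (reverse(3, 7)): [1, 3, 4, 6, 5, 7, 0, 2]
After 5 (rotate_left(4, 7, k=3)): [1, 3, 4, 6, 2, 5, 7, 0]
After 6 (swap(5, 6)): [1, 3, 4, 6, 2, 7, 5, 0]
After 7 (swap(7, 5)): [1, 3, 4, 6, 2, 0, 5, 7]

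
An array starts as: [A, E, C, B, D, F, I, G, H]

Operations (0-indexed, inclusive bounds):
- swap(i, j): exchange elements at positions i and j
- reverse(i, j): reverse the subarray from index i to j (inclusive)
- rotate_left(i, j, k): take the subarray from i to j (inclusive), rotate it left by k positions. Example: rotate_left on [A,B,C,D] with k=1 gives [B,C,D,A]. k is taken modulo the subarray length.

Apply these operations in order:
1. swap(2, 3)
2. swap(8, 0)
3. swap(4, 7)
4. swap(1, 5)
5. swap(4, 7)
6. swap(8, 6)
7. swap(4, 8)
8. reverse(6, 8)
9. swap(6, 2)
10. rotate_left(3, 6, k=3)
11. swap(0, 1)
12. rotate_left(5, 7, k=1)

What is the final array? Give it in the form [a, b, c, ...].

After 1 (swap(2, 3)): [A, E, B, C, D, F, I, G, H]
After 2 (swap(8, 0)): [H, E, B, C, D, F, I, G, A]
After 3 (swap(4, 7)): [H, E, B, C, G, F, I, D, A]
After 4 (swap(1, 5)): [H, F, B, C, G, E, I, D, A]
After 5 (swap(4, 7)): [H, F, B, C, D, E, I, G, A]
After 6 (swap(8, 6)): [H, F, B, C, D, E, A, G, I]
After 7 (swap(4, 8)): [H, F, B, C, I, E, A, G, D]
After 8 (reverse(6, 8)): [H, F, B, C, I, E, D, G, A]
After 9 (swap(6, 2)): [H, F, D, C, I, E, B, G, A]
After 10 (rotate_left(3, 6, k=3)): [H, F, D, B, C, I, E, G, A]
After 11 (swap(0, 1)): [F, H, D, B, C, I, E, G, A]
After 12 (rotate_left(5, 7, k=1)): [F, H, D, B, C, E, G, I, A]

Answer: [F, H, D, B, C, E, G, I, A]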